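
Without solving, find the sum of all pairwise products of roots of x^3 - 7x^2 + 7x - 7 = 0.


By Vieta's formulas for x^3 + bx^2 + cx + d = 0:
  r1 + r2 + r3 = -b/a = 7
  r1*r2 + r1*r3 + r2*r3 = c/a = 7
  r1*r2*r3 = -d/a = 7


Sum of pairwise products = 7


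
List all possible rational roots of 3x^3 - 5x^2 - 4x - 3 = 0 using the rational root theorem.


Rational root theorem: possible roots are ±p/q where:
  p divides the constant term (-3): p ∈ {1, 3}
  q divides the leading coefficient (3): q ∈ {1, 3}

All possible rational roots: -3, -1, -1/3, 1/3, 1, 3

-3, -1, -1/3, 1/3, 1, 3


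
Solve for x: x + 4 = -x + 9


Starting with: x + 4 = -x + 9
Move all x terms to left: (1 + 1)x = 9 - 4
Simplify: 2x = 5
Divide both sides by 2: x = 5/2

x = 5/2


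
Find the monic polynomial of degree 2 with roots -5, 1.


A monic polynomial with roots -5, 1 is:
p(x) = (x + 5)(x - 1)
After multiplying by (x + 5): x + 5
After multiplying by (x - 1): x^2 + 4x - 5

x^2 + 4x - 5


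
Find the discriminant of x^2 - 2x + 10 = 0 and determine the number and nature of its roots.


For ax^2 + bx + c = 0, discriminant D = b^2 - 4ac
Here a = 1, b = -2, c = 10
D = (-2)^2 - 4(1)(10) = 4 - 40 = -36

D = -36 < 0
The equation has no real roots (2 complex conjugate roots).

Discriminant = -36, no real roots (2 complex conjugate roots)


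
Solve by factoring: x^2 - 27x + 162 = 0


We need two numbers that multiply to 162 and add to -27.
Those numbers are -18 and -9 (since (-18) * (-9) = 162 and (-18) + (-9) = -27).
So x^2 - 27x + 162 = (x - 18)(x - 9) = 0
Setting each factor to zero: x = 18 or x = 9

x = 9, x = 18


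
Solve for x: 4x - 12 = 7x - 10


Starting with: 4x - 12 = 7x - 10
Move all x terms to left: (4 - 7)x = -10 + 12
Simplify: -3x = 2
Divide both sides by -3: x = -2/3

x = -2/3


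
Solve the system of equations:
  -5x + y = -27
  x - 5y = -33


Using Cramer's rule:
Determinant D = (-5)(-5) - (1)(1) = 25 - 1 = 24
Dx = (-27)(-5) - (-33)(1) = 135 + 33 = 168
Dy = (-5)(-33) - (1)(-27) = 165 + 27 = 192
x = Dx/D = 168/24 = 7
y = Dy/D = 192/24 = 8

x = 7, y = 8


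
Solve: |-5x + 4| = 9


An absolute value equation |expr| = 9 gives two cases:
Case 1: -5x + 4 = 9
  -5x = 5, so x = -1
Case 2: -5x + 4 = -9
  -5x = -13, so x = 13/5

x = -1, x = 13/5


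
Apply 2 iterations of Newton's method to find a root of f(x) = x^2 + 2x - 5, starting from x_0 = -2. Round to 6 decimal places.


Newton's method: x_(n+1) = x_n - f(x_n)/f'(x_n)
f(x) = x^2 + 2x - 5
f'(x) = 2x + 2

Iteration 1:
  f(-2.000000) = -5.000000
  f'(-2.000000) = -2.000000
  x_1 = -2.000000 - (-5.000000)/(-2.000000) = -4.500000

Iteration 2:
  f(-4.500000) = 6.250000
  f'(-4.500000) = -7.000000
  x_2 = -4.500000 - (6.250000)/(-7.000000) = -3.607143

x_2 = -3.607143


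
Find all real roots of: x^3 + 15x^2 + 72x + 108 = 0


Let p(x) = x^3 + 15x^2 + 72x + 108. By the rational root theorem (leading coefficient 1), any rational root is an integer divisor of 108: try ±1, ±2, ... in turn.
Test x = 1: value = 196 ≠ 0.
Test x = -1: value = 50 ≠ 0.
Test x = 2: value = 320 ≠ 0.
Test x = -2: value = 16 ≠ 0.
Test x = 3: value = 486 ≠ 0.
Test x = -3: value = 0 ✓, so (x + 3) is a factor.
Synthetic division by (x + 3): bring down 1; 1(-3) + 15 = 12; 12(-3) + 72 = 36; 36(-3) + 108 = 0 → quotient x^2 + 12x + 36, remainder 0.
Solve the quadratic x^2 + 12x + 36 = 0: discriminant = 12^2 - 4(1)(36) = 144 - 144 = 0.
Discriminant = 0, so a double root: x = -12/2 = -6.

x = -6 (multiplicity 2), x = -3


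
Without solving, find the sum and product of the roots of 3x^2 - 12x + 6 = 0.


By Vieta's formulas for ax^2 + bx + c = 0:
  Sum of roots = -b/a
  Product of roots = c/a

Here a = 3, b = -12, c = 6
Sum = -(-12)/3 = 4
Product = 6/3 = 2

Sum = 4, Product = 2


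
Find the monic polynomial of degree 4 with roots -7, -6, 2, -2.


A monic polynomial with roots -7, -6, 2, -2 is:
p(x) = (x + 7)(x + 6)(x - 2)(x + 2)
After multiplying by (x + 7): x + 7
After multiplying by (x + 6): x^2 + 13x + 42
After multiplying by (x - 2): x^3 + 11x^2 + 16x - 84
After multiplying by (x + 2): x^4 + 13x^3 + 38x^2 - 52x - 168

x^4 + 13x^3 + 38x^2 - 52x - 168


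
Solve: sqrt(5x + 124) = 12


Square both sides: 5x + 124 = 12^2 = 144
5x = 144 - 124 = 20
x = 4
Check: sqrt(5*4 + 124) = sqrt(144) = 12 ✓

x = 4


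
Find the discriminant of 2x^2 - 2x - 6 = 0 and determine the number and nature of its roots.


For ax^2 + bx + c = 0, discriminant D = b^2 - 4ac
Here a = 2, b = -2, c = -6
D = (-2)^2 - 4(2)(-6) = 4 + 48 = 52

D = 52 > 0 but not a perfect square
The equation has 2 distinct real irrational roots.

Discriminant = 52, 2 distinct real irrational roots


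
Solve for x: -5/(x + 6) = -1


Multiply both sides by (x + 6): -5 = -1(x + 6)
Distribute: -5 = -x - 6
-x = -5 + 6 = 1
x = -1

x = -1


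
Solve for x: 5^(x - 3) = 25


Express both sides with the same base.
25 = 5^2
Since the bases match, equate exponents: x - 3 = 2
So x = 2 - (-3) = 5

x = 5


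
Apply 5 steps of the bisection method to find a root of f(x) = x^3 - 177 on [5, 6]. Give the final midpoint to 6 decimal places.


f(x) = x^3 - 177
f(5) = -52 < 0
f(6) = 39 > 0

Step 1: midpoint = (5.000000 + 6.000000)/2 = 5.500000
  f(5.500000) = -10.625000
  f(mid) < 0, so root is in [5.500000, 6.000000]

Step 2: midpoint = (5.500000 + 6.000000)/2 = 5.750000
  f(5.750000) = 13.109375
  f(mid) > 0, so root is in [5.500000, 5.750000]

Step 3: midpoint = (5.500000 + 5.750000)/2 = 5.625000
  f(5.625000) = 0.978516
  f(mid) > 0, so root is in [5.500000, 5.625000]

Step 4: midpoint = (5.500000 + 5.625000)/2 = 5.562500
  f(5.562500) = -4.888428
  f(mid) < 0, so root is in [5.562500, 5.625000]

Step 5: midpoint = (5.562500 + 5.625000)/2 = 5.593750
  f(5.593750) = -1.971344
  f(mid) < 0, so root is in [5.593750, 5.625000]

midpoint = 5.593750


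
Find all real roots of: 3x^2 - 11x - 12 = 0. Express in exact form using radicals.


Using the quadratic formula: x = (-b ± sqrt(b^2 - 4ac)) / (2a)
Here a = 3, b = -11, c = -12
Discriminant = b^2 - 4ac = (-11)^2 - 4(3)(-12) = 121 + 144 = 265
Since discriminant = 265 > 0, there are two real roots.
x = (11 ± sqrt(265)) / 6
Numerically: x ≈ 4.5465 or x ≈ -0.8798

x = (11 + sqrt(265)) / 6 or x = (11 - sqrt(265)) / 6


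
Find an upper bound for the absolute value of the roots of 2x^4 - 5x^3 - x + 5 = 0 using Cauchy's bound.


Cauchy's bound: all roots r satisfy |r| <= 1 + max(|a_i/a_n|) for i = 0,...,n-1
where a_n is the leading coefficient.

Coefficients: [2, -5, 0, -1, 5]
Leading coefficient a_n = 2
Ratios |a_i/a_n|: 5/2, 0, 1/2, 5/2
Maximum ratio: 5/2
Cauchy's bound: |r| <= 1 + 5/2 = 7/2

Upper bound = 7/2


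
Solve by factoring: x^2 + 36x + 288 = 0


We need two numbers that multiply to 288 and add to 36.
Those numbers are 24 and 12 (since 24 * 12 = 288 and 24 + 12 = 36).
So x^2 + 36x + 288 = (x + 24)(x + 12) = 0
Setting each factor to zero: x = -24 or x = -12

x = -24, x = -12


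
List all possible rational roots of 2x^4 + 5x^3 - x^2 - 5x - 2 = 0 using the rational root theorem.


Rational root theorem: possible roots are ±p/q where:
  p divides the constant term (-2): p ∈ {1, 2}
  q divides the leading coefficient (2): q ∈ {1, 2}

All possible rational roots: -2, -1, -1/2, 1/2, 1, 2

-2, -1, -1/2, 1/2, 1, 2


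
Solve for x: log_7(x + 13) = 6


Convert to exponential form: x + 13 = 7^6 = 117649
x = 117649 - 13 = 117636
Check: log_7(117636 + 13) = log_7(117649) = log_7(117649) = 6 ✓

x = 117636


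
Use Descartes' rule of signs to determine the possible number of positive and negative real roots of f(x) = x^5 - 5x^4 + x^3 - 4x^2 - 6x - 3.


Descartes' rule of signs:

For positive roots, count sign changes in f(x) = x^5 - 5x^4 + x^3 - 4x^2 - 6x - 3:
Signs of coefficients: +, -, +, -, -, -
Number of sign changes: 3
Possible positive real roots: 3, 1

For negative roots, examine f(-x) = -x^5 - 5x^4 - x^3 - 4x^2 + 6x - 3:
Signs of coefficients: -, -, -, -, +, -
Number of sign changes: 2
Possible negative real roots: 2, 0

Positive roots: 3 or 1; Negative roots: 2 or 0


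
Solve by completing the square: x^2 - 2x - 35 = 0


Start: x^2 - 2x - 35 = 0
Move constant: x^2 - 2x = 35
Half of -2 is -1, squared is 1
Add 1 to both sides: x^2 - 2x + 1 = 36
(x - 1)^2 = 36
x - 1 = ±6
x = 1 + 6 = 7 or x = 1 - 6 = -5

x = -5, x = 7


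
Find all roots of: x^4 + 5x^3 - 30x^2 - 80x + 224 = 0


Let p(x) = x^4 + 5x^3 - 30x^2 - 80x + 224. By the rational root theorem (leading coefficient 1), any rational root is an integer divisor of 224: try ±1, ±2, ... in turn.
Test x = 1: value = 120 ≠ 0.
Test x = -1: value = 270 ≠ 0.
Test x = 2: value = 0 ✓, so (x - 2) is a factor.
Synthetic division by (x - 2): bring down 1; 1(2) + 5 = 7; 7(2) - 30 = -16; (-16)(2) - 80 = -112; (-112)(2) + 224 = 0 → quotient x^3 + 7x^2 - 16x - 112, remainder 0.
Continue with the quotient x^3 + 7x^2 - 16x - 112 (candidates must divide 112; re-test x = 2 first in case it repeats).
Test x = 2: value = -108 ≠ 0.
Test x = -2: value = -60 ≠ 0.
Test x = 4: value = 0 ✓, so (x - 4) is a factor.
Synthetic division by (x - 4): bring down 1; 1(4) + 7 = 11; 11(4) - 16 = 28; 28(4) - 112 = 0 → quotient x^2 + 11x + 28, remainder 0.
Solve the quadratic x^2 + 11x + 28 = 0: discriminant = 11^2 - 4(1)(28) = 121 - 112 = 9.
sqrt(9) = 3, so x = (-11 ± 3)/2: x = -4 or x = -7.
Collecting all roots found:

x = -7, x = -4, x = 2, x = 4


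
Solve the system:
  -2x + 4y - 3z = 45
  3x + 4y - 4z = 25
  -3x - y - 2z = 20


Using Cramer's rule. Expand each determinant along the first row.
D  = (-2)*[4*(-2) - (-4)*(-1)] - 4*[3*(-2) - (-4)*(-3)] + (-3)*[3*(-1) - 4*(-3)]
  = (-2)*(-12) - 4*(-18) + (-3)*(9) = 69
Dx = 45*[4*(-2) - (-4)*(-1)] - 4*[25*(-2) - (-4)*20] + (-3)*[25*(-1) - 4*20]
  = 45*(-12) - 4*(30) + (-3)*(-105) = -345
Dy = (-2)*[25*(-2) - (-4)*20] - 45*[3*(-2) - (-4)*(-3)] + (-3)*[3*20 - 25*(-3)]
  = (-2)*(30) - 45*(-18) + (-3)*(135) = 345
Dz = (-2)*[4*20 - 25*(-1)] - 4*[3*20 - 25*(-3)] + 45*[3*(-1) - 4*(-3)]
  = (-2)*(105) - 4*(135) + 45*(9) = -345
x = Dx/D = -345/69 = -5, y = Dy/D = 345/69 = 5, z = Dz/D = -345/69 = -5
Check eq1: (-2)(-5) + (4)(5) + (-3)(-5) = 45 = 45 ✓
Check eq2: (3)(-5) + (4)(5) + (-4)(-5) = 25 = 25 ✓
Check eq3: (-3)(-5) + (-1)(5) + (-2)(-5) = 20 = 20 ✓

x = -5, y = 5, z = -5


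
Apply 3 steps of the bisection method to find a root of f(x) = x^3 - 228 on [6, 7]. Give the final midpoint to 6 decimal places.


f(x) = x^3 - 228
f(6) = -12 < 0
f(7) = 115 > 0

Step 1: midpoint = (6.000000 + 7.000000)/2 = 6.500000
  f(6.500000) = 46.625000
  f(mid) > 0, so root is in [6.000000, 6.500000]

Step 2: midpoint = (6.000000 + 6.500000)/2 = 6.250000
  f(6.250000) = 16.140625
  f(mid) > 0, so root is in [6.000000, 6.250000]

Step 3: midpoint = (6.000000 + 6.250000)/2 = 6.125000
  f(6.125000) = 1.783203
  f(mid) > 0, so root is in [6.000000, 6.125000]

midpoint = 6.125000


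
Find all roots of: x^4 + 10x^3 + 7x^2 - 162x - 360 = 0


Let p(x) = x^4 + 10x^3 + 7x^2 - 162x - 360. By the rational root theorem (leading coefficient 1), any rational root is an integer divisor of 360: try ±1, ±2, ... in turn.
Test x = 1: value = -504 ≠ 0.
Test x = -1: value = -200 ≠ 0.
Test x = 2: value = -560 ≠ 0.
Test x = -2: value = -72 ≠ 0.
Test x = 3: value = -432 ≠ 0.
Test x = -3: value = 0 ✓, so (x + 3) is a factor.
Synthetic division by (x + 3): bring down 1; 1(-3) + 10 = 7; 7(-3) + 7 = -14; (-14)(-3) - 162 = -120; (-120)(-3) - 360 = 0 → quotient x^3 + 7x^2 - 14x - 120, remainder 0.
Continue with the quotient x^3 + 7x^2 - 14x - 120 (candidates must divide 120; re-test x = -3 first in case it repeats).
Test x = -3: value = -42 ≠ 0.
Test x = 4: value = 0 ✓, so (x - 4) is a factor.
Synthetic division by (x - 4): bring down 1; 1(4) + 7 = 11; 11(4) - 14 = 30; 30(4) - 120 = 0 → quotient x^2 + 11x + 30, remainder 0.
Solve the quadratic x^2 + 11x + 30 = 0: discriminant = 11^2 - 4(1)(30) = 121 - 120 = 1.
sqrt(1) = 1, so x = (-11 ± 1)/2: x = -5 or x = -6.
Collecting all roots found:

x = -6, x = -5, x = -3, x = 4


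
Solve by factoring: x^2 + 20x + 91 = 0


We need two numbers that multiply to 91 and add to 20.
Those numbers are 13 and 7 (since 13 * 7 = 91 and 13 + 7 = 20).
So x^2 + 20x + 91 = (x + 13)(x + 7) = 0
Setting each factor to zero: x = -13 or x = -7

x = -13, x = -7


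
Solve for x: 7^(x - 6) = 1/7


Express both sides with the same base.
1/7 = 7^(-1)
Since the bases match, equate exponents: x - 6 = -1
So x = -1 - (-6) = 5

x = 5


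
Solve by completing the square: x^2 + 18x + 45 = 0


Start: x^2 + 18x + 45 = 0
Move constant: x^2 + 18x = -45
Half of 18 is 9, squared is 81
Add 81 to both sides: x^2 + 18x + 81 = 36
(x + 9)^2 = 36
x + 9 = ±6
x = -9 + 6 = -3 or x = -9 - 6 = -15

x = -15, x = -3


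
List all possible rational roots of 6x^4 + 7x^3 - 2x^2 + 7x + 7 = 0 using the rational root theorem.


Rational root theorem: possible roots are ±p/q where:
  p divides the constant term (7): p ∈ {1, 7}
  q divides the leading coefficient (6): q ∈ {1, 2, 3, 6}

All possible rational roots: -7, -7/2, -7/3, -7/6, -1, -1/2, -1/3, -1/6, 1/6, 1/3, 1/2, 1, 7/6, 7/3, 7/2, 7

-7, -7/2, -7/3, -7/6, -1, -1/2, -1/3, -1/6, 1/6, 1/3, 1/2, 1, 7/6, 7/3, 7/2, 7


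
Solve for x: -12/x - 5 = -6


Subtract -5 from both sides: -12/x = -1
Multiply both sides by x: -12 = -1 * x
Divide by -1: x = 12

x = 12


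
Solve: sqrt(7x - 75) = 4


Square both sides: 7x - 75 = 4^2 = 16
7x = 16 + 75 = 91
x = 13
Check: sqrt(7*13 - 75) = sqrt(16) = 4 ✓

x = 13


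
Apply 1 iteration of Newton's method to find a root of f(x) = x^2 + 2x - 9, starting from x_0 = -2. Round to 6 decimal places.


Newton's method: x_(n+1) = x_n - f(x_n)/f'(x_n)
f(x) = x^2 + 2x - 9
f'(x) = 2x + 2

Iteration 1:
  f(-2.000000) = -9.000000
  f'(-2.000000) = -2.000000
  x_1 = -2.000000 - (-9.000000)/(-2.000000) = -6.500000

x_1 = -6.500000


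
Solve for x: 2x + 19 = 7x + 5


Starting with: 2x + 19 = 7x + 5
Move all x terms to left: (2 - 7)x = 5 - 19
Simplify: -5x = -14
Divide both sides by -5: x = 14/5

x = 14/5


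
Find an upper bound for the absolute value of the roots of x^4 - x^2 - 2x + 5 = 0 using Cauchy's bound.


Cauchy's bound: all roots r satisfy |r| <= 1 + max(|a_i/a_n|) for i = 0,...,n-1
where a_n is the leading coefficient.

Coefficients: [1, 0, -1, -2, 5]
Leading coefficient a_n = 1
Ratios |a_i/a_n|: 0, 1, 2, 5
Maximum ratio: 5
Cauchy's bound: |r| <= 1 + 5 = 6

Upper bound = 6


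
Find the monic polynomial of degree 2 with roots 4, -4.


A monic polynomial with roots 4, -4 is:
p(x) = (x - 4)(x + 4)
After multiplying by (x - 4): x - 4
After multiplying by (x + 4): x^2 - 16

x^2 - 16


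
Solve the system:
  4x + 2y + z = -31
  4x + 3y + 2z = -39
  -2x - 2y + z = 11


Using Cramer's rule. Expand each determinant along the first row.
D  = 4*[3*1 - 2*(-2)] - 2*[4*1 - 2*(-2)] + 1*[4*(-2) - 3*(-2)]
  = 4*(7) - 2*(8) + 1*(-2) = 10
Dx = (-31)*[3*1 - 2*(-2)] - 2*[(-39)*1 - 2*11] + 1*[(-39)*(-2) - 3*11]
  = (-31)*(7) - 2*(-61) + 1*(45) = -50
Dy = 4*[(-39)*1 - 2*11] - (-31)*[4*1 - 2*(-2)] + 1*[4*11 - (-39)*(-2)]
  = 4*(-61) - (-31)*(8) + 1*(-34) = -30
Dz = 4*[3*11 - (-39)*(-2)] - 2*[4*11 - (-39)*(-2)] + (-31)*[4*(-2) - 3*(-2)]
  = 4*(-45) - 2*(-34) + (-31)*(-2) = -50
x = Dx/D = -50/10 = -5, y = Dy/D = -30/10 = -3, z = Dz/D = -50/10 = -5
Check eq1: (4)(-5) + (2)(-3) + (1)(-5) = -31 = -31 ✓
Check eq2: (4)(-5) + (3)(-3) + (2)(-5) = -39 = -39 ✓
Check eq3: (-2)(-5) + (-2)(-3) + (1)(-5) = 11 = 11 ✓

x = -5, y = -3, z = -5


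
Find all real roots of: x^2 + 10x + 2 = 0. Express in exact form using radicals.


Using the quadratic formula: x = (-b ± sqrt(b^2 - 4ac)) / (2a)
Here a = 1, b = 10, c = 2
Discriminant = b^2 - 4ac = 10^2 - 4(1)(2) = 100 - 8 = 92
Since discriminant = 92 > 0, there are two real roots.
x = (-10 ± 2*sqrt(23)) / 2
Simplifying: x = -5 ± sqrt(23)
Numerically: x ≈ -0.2042 or x ≈ -9.7958

x = -5 + sqrt(23) or x = -5 - sqrt(23)


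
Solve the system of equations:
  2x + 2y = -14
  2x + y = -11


Using Cramer's rule:
Determinant D = (2)(1) - (2)(2) = 2 - 4 = -2
Dx = (-14)(1) - (-11)(2) = -14 + 22 = 8
Dy = (2)(-11) - (2)(-14) = -22 + 28 = 6
x = Dx/D = 8/-2 = -4
y = Dy/D = 6/-2 = -3

x = -4, y = -3


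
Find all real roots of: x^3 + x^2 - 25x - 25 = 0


Let p(x) = x^3 + x^2 - 25x - 25. By the rational root theorem (leading coefficient 1), any rational root is an integer divisor of 25: try ±1, ±2, ... in turn.
Test x = 1: value = -48 ≠ 0.
Test x = -1: value = 0 ✓, so (x + 1) is a factor.
Synthetic division by (x + 1): bring down 1; 1(-1) + 1 = 0; 0(-1) - 25 = -25; (-25)(-1) - 25 = 0 → quotient x^2 - 25, remainder 0.
Solve the quadratic x^2 - 25 = 0: discriminant = 0^2 - 4(1)(-25) = 0 + 100 = 100.
sqrt(100) = 10, so x = (0 ± 10)/2: x = 5 or x = -5.

x = -5, x = -1, x = 5


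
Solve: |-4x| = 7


An absolute value equation |expr| = 7 gives two cases:
Case 1: -4x = 7
  -4x = 7, so x = -7/4
Case 2: -4x = -7
  -4x = -7, so x = 7/4

x = -7/4, x = 7/4


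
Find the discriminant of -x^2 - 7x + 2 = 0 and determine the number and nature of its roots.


For ax^2 + bx + c = 0, discriminant D = b^2 - 4ac
Here a = -1, b = -7, c = 2
D = (-7)^2 - 4(-1)(2) = 49 + 8 = 57

D = 57 > 0 but not a perfect square
The equation has 2 distinct real irrational roots.

Discriminant = 57, 2 distinct real irrational roots


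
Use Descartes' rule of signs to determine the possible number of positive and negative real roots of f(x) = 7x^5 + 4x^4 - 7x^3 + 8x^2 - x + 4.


Descartes' rule of signs:

For positive roots, count sign changes in f(x) = 7x^5 + 4x^4 - 7x^3 + 8x^2 - x + 4:
Signs of coefficients: +, +, -, +, -, +
Number of sign changes: 4
Possible positive real roots: 4, 2, 0

For negative roots, examine f(-x) = -7x^5 + 4x^4 + 7x^3 + 8x^2 + x + 4:
Signs of coefficients: -, +, +, +, +, +
Number of sign changes: 1
Possible negative real roots: 1

Positive roots: 4 or 2 or 0; Negative roots: 1


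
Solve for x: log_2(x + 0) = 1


Convert to exponential form: x + 0 = 2^1 = 2
x = 2 - 0 = 2
Check: log_2(2 + 0) = log_2(2) = log_2(2) = 1 ✓

x = 2


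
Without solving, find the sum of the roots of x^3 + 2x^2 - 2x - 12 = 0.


By Vieta's formulas for x^3 + bx^2 + cx + d = 0:
  r1 + r2 + r3 = -b/a = -2
  r1*r2 + r1*r3 + r2*r3 = c/a = -2
  r1*r2*r3 = -d/a = 12


Sum = -2


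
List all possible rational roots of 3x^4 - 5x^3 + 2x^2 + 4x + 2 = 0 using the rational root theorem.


Rational root theorem: possible roots are ±p/q where:
  p divides the constant term (2): p ∈ {1, 2}
  q divides the leading coefficient (3): q ∈ {1, 3}

All possible rational roots: -2, -1, -2/3, -1/3, 1/3, 2/3, 1, 2

-2, -1, -2/3, -1/3, 1/3, 2/3, 1, 2


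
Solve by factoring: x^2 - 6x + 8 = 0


We need two numbers that multiply to 8 and add to -6.
Those numbers are -2 and -4 (since (-2) * (-4) = 8 and (-2) + (-4) = -6).
So x^2 - 6x + 8 = (x - 2)(x - 4) = 0
Setting each factor to zero: x = 2 or x = 4

x = 2, x = 4


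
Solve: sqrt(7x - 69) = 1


Square both sides: 7x - 69 = 1^2 = 1
7x = 1 + 69 = 70
x = 10
Check: sqrt(7*10 - 69) = sqrt(1) = 1 ✓

x = 10


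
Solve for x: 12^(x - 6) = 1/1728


Express both sides with the same base.
1/1728 = 12^(-3)
Since the bases match, equate exponents: x - 6 = -3
So x = -3 - (-6) = 3

x = 3


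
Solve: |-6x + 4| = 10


An absolute value equation |expr| = 10 gives two cases:
Case 1: -6x + 4 = 10
  -6x = 6, so x = -1
Case 2: -6x + 4 = -10
  -6x = -14, so x = 7/3

x = -1, x = 7/3


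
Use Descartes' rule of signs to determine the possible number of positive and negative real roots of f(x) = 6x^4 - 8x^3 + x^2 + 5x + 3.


Descartes' rule of signs:

For positive roots, count sign changes in f(x) = 6x^4 - 8x^3 + x^2 + 5x + 3:
Signs of coefficients: +, -, +, +, +
Number of sign changes: 2
Possible positive real roots: 2, 0

For negative roots, examine f(-x) = 6x^4 + 8x^3 + x^2 - 5x + 3:
Signs of coefficients: +, +, +, -, +
Number of sign changes: 2
Possible negative real roots: 2, 0

Positive roots: 2 or 0; Negative roots: 2 or 0


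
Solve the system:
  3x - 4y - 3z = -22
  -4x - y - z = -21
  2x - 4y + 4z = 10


Using Cramer's rule. Expand each determinant along the first row.
D  = 3*[(-1)*4 - (-1)*(-4)] - (-4)*[(-4)*4 - (-1)*2] + (-3)*[(-4)*(-4) - (-1)*2]
  = 3*(-8) - (-4)*(-14) + (-3)*(18) = -134
Dx = (-22)*[(-1)*4 - (-1)*(-4)] - (-4)*[(-21)*4 - (-1)*10] + (-3)*[(-21)*(-4) - (-1)*10]
  = (-22)*(-8) - (-4)*(-74) + (-3)*(94) = -402
Dy = 3*[(-21)*4 - (-1)*10] - (-22)*[(-4)*4 - (-1)*2] + (-3)*[(-4)*10 - (-21)*2]
  = 3*(-74) - (-22)*(-14) + (-3)*(2) = -536
Dz = 3*[(-1)*10 - (-21)*(-4)] - (-4)*[(-4)*10 - (-21)*2] + (-22)*[(-4)*(-4) - (-1)*2]
  = 3*(-94) - (-4)*(2) + (-22)*(18) = -670
x = Dx/D = -402/-134 = 3, y = Dy/D = -536/-134 = 4, z = Dz/D = -670/-134 = 5
Check eq1: (3)(3) + (-4)(4) + (-3)(5) = -22 = -22 ✓
Check eq2: (-4)(3) + (-1)(4) + (-1)(5) = -21 = -21 ✓
Check eq3: (2)(3) + (-4)(4) + (4)(5) = 10 = 10 ✓

x = 3, y = 4, z = 5


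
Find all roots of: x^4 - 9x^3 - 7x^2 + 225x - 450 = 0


Let p(x) = x^4 - 9x^3 - 7x^2 + 225x - 450. By the rational root theorem (leading coefficient 1), any rational root is an integer divisor of 450: try ±1, ±2, ... in turn.
Test x = 1: value = -240 ≠ 0.
Test x = -1: value = -672 ≠ 0.
Test x = 2: value = -84 ≠ 0.
Test x = -2: value = -840 ≠ 0.
Test x = 3: value = 0 ✓, so (x - 3) is a factor.
Synthetic division by (x - 3): bring down 1; 1(3) - 9 = -6; (-6)(3) - 7 = -25; (-25)(3) + 225 = 150; 150(3) - 450 = 0 → quotient x^3 - 6x^2 - 25x + 150, remainder 0.
Continue with the quotient x^3 - 6x^2 - 25x + 150 (candidates must divide 150; re-test x = 3 first in case it repeats).
Test x = 3: value = 48 ≠ 0.
Test x = -3: value = 144 ≠ 0.
Test x = 5: value = 0 ✓, so (x - 5) is a factor.
Synthetic division by (x - 5): bring down 1; 1(5) - 6 = -1; (-1)(5) - 25 = -30; (-30)(5) + 150 = 0 → quotient x^2 - x - 30, remainder 0.
Solve the quadratic x^2 - x - 30 = 0: discriminant = (-1)^2 - 4(1)(-30) = 1 + 120 = 121.
sqrt(121) = 11, so x = (1 ± 11)/2: x = 6 or x = -5.
Collecting all roots found:

x = -5, x = 3, x = 5, x = 6


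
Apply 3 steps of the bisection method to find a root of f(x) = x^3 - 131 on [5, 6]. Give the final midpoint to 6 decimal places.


f(x) = x^3 - 131
f(5) = -6 < 0
f(6) = 85 > 0

Step 1: midpoint = (5.000000 + 6.000000)/2 = 5.500000
  f(5.500000) = 35.375000
  f(mid) > 0, so root is in [5.000000, 5.500000]

Step 2: midpoint = (5.000000 + 5.500000)/2 = 5.250000
  f(5.250000) = 13.703125
  f(mid) > 0, so root is in [5.000000, 5.250000]

Step 3: midpoint = (5.000000 + 5.250000)/2 = 5.125000
  f(5.125000) = 3.611328
  f(mid) > 0, so root is in [5.000000, 5.125000]

midpoint = 5.125000


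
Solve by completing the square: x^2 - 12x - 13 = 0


Start: x^2 - 12x - 13 = 0
Move constant: x^2 - 12x = 13
Half of -12 is -6, squared is 36
Add 36 to both sides: x^2 - 12x + 36 = 49
(x - 6)^2 = 49
x - 6 = ±7
x = 6 + 7 = 13 or x = 6 - 7 = -1

x = -1, x = 13


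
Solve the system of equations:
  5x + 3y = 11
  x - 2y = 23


Using Cramer's rule:
Determinant D = (5)(-2) - (1)(3) = -10 - 3 = -13
Dx = (11)(-2) - (23)(3) = -22 - 69 = -91
Dy = (5)(23) - (1)(11) = 115 - 11 = 104
x = Dx/D = -91/-13 = 7
y = Dy/D = 104/-13 = -8

x = 7, y = -8


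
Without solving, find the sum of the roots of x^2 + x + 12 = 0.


By Vieta's formulas for ax^2 + bx + c = 0:
  Sum of roots = -b/a
  Product of roots = c/a

Here a = 1, b = 1, c = 12
Sum = -(1)/1 = -1
Product = 12/1 = 12

Sum = -1


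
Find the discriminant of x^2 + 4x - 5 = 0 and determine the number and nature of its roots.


For ax^2 + bx + c = 0, discriminant D = b^2 - 4ac
Here a = 1, b = 4, c = -5
D = (4)^2 - 4(1)(-5) = 16 + 20 = 36

D = 36 > 0 and is a perfect square (sqrt = 6)
The equation has 2 distinct real rational roots.

Discriminant = 36, 2 distinct real rational roots


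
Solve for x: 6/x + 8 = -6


Subtract 8 from both sides: 6/x = -14
Multiply both sides by x: 6 = -14 * x
Divide by -14: x = -3/7

x = -3/7


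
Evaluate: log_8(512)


We need the exponent such that 8^? = 512
8^3 = 512
Therefore log_8(512) = 3

3


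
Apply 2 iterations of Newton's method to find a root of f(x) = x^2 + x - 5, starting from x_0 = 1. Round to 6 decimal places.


Newton's method: x_(n+1) = x_n - f(x_n)/f'(x_n)
f(x) = x^2 + x - 5
f'(x) = 2x + 1

Iteration 1:
  f(1.000000) = -3.000000
  f'(1.000000) = 3.000000
  x_1 = 1.000000 - (-3.000000)/(3.000000) = 2.000000

Iteration 2:
  f(2.000000) = 1.000000
  f'(2.000000) = 5.000000
  x_2 = 2.000000 - (1.000000)/(5.000000) = 1.800000

x_2 = 1.800000


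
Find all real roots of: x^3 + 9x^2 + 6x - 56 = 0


Let p(x) = x^3 + 9x^2 + 6x - 56. By the rational root theorem (leading coefficient 1), any rational root is an integer divisor of 56: try ±1, ±2, ... in turn.
Test x = 1: value = -40 ≠ 0.
Test x = -1: value = -54 ≠ 0.
Test x = 2: value = 0 ✓, so (x - 2) is a factor.
Synthetic division by (x - 2): bring down 1; 1(2) + 9 = 11; 11(2) + 6 = 28; 28(2) - 56 = 0 → quotient x^2 + 11x + 28, remainder 0.
Solve the quadratic x^2 + 11x + 28 = 0: discriminant = 11^2 - 4(1)(28) = 121 - 112 = 9.
sqrt(9) = 3, so x = (-11 ± 3)/2: x = -4 or x = -7.

x = -7, x = -4, x = 2


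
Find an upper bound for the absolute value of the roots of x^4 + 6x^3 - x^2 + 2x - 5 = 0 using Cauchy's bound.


Cauchy's bound: all roots r satisfy |r| <= 1 + max(|a_i/a_n|) for i = 0,...,n-1
where a_n is the leading coefficient.

Coefficients: [1, 6, -1, 2, -5]
Leading coefficient a_n = 1
Ratios |a_i/a_n|: 6, 1, 2, 5
Maximum ratio: 6
Cauchy's bound: |r| <= 1 + 6 = 7

Upper bound = 7


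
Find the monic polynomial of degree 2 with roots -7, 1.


A monic polynomial with roots -7, 1 is:
p(x) = (x + 7)(x - 1)
After multiplying by (x + 7): x + 7
After multiplying by (x - 1): x^2 + 6x - 7

x^2 + 6x - 7


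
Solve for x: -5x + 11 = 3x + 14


Starting with: -5x + 11 = 3x + 14
Move all x terms to left: (-5 - 3)x = 14 - 11
Simplify: -8x = 3
Divide both sides by -8: x = -3/8

x = -3/8


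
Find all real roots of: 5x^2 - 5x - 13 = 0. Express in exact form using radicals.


Using the quadratic formula: x = (-b ± sqrt(b^2 - 4ac)) / (2a)
Here a = 5, b = -5, c = -13
Discriminant = b^2 - 4ac = (-5)^2 - 4(5)(-13) = 25 + 260 = 285
Since discriminant = 285 > 0, there are two real roots.
x = (5 ± sqrt(285)) / 10
Numerically: x ≈ 2.1882 or x ≈ -1.1882

x = (5 + sqrt(285)) / 10 or x = (5 - sqrt(285)) / 10


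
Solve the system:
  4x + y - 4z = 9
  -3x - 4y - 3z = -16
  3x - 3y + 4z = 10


Using Cramer's rule. Expand each determinant along the first row.
D  = 4*[(-4)*4 - (-3)*(-3)] - 1*[(-3)*4 - (-3)*3] + (-4)*[(-3)*(-3) - (-4)*3]
  = 4*(-25) - 1*(-3) + (-4)*(21) = -181
Dx = 9*[(-4)*4 - (-3)*(-3)] - 1*[(-16)*4 - (-3)*10] + (-4)*[(-16)*(-3) - (-4)*10]
  = 9*(-25) - 1*(-34) + (-4)*(88) = -543
Dy = 4*[(-16)*4 - (-3)*10] - 9*[(-3)*4 - (-3)*3] + (-4)*[(-3)*10 - (-16)*3]
  = 4*(-34) - 9*(-3) + (-4)*(18) = -181
Dz = 4*[(-4)*10 - (-16)*(-3)] - 1*[(-3)*10 - (-16)*3] + 9*[(-3)*(-3) - (-4)*3]
  = 4*(-88) - 1*(18) + 9*(21) = -181
x = Dx/D = -543/-181 = 3, y = Dy/D = -181/-181 = 1, z = Dz/D = -181/-181 = 1
Check eq1: (4)(3) + (1)(1) + (-4)(1) = 9 = 9 ✓
Check eq2: (-3)(3) + (-4)(1) + (-3)(1) = -16 = -16 ✓
Check eq3: (3)(3) + (-3)(1) + (4)(1) = 10 = 10 ✓

x = 3, y = 1, z = 1


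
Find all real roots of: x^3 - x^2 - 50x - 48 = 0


Let p(x) = x^3 - x^2 - 50x - 48. By the rational root theorem (leading coefficient 1), any rational root is an integer divisor of 48: try ±1, ±2, ... in turn.
Test x = 1: value = -98 ≠ 0.
Test x = -1: value = 0 ✓, so (x + 1) is a factor.
Synthetic division by (x + 1): bring down 1; 1(-1) - 1 = -2; (-2)(-1) - 50 = -48; (-48)(-1) - 48 = 0 → quotient x^2 - 2x - 48, remainder 0.
Solve the quadratic x^2 - 2x - 48 = 0: discriminant = (-2)^2 - 4(1)(-48) = 4 + 192 = 196.
sqrt(196) = 14, so x = (2 ± 14)/2: x = 8 or x = -6.

x = -6, x = -1, x = 8


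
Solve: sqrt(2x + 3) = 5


Square both sides: 2x + 3 = 5^2 = 25
2x = 25 - 3 = 22
x = 11
Check: sqrt(2*11 + 3) = sqrt(25) = 5 ✓

x = 11


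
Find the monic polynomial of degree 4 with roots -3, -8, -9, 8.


A monic polynomial with roots -3, -8, -9, 8 is:
p(x) = (x + 3)(x + 8)(x + 9)(x - 8)
After multiplying by (x + 3): x + 3
After multiplying by (x + 8): x^2 + 11x + 24
After multiplying by (x + 9): x^3 + 20x^2 + 123x + 216
After multiplying by (x - 8): x^4 + 12x^3 - 37x^2 - 768x - 1728

x^4 + 12x^3 - 37x^2 - 768x - 1728


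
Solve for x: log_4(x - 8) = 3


Convert to exponential form: x - 8 = 4^3 = 64
x = 64 + 8 = 72
Check: log_4(72 - 8) = log_4(64) = log_4(64) = 3 ✓

x = 72


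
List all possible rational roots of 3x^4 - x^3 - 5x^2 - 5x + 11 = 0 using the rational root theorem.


Rational root theorem: possible roots are ±p/q where:
  p divides the constant term (11): p ∈ {1, 11}
  q divides the leading coefficient (3): q ∈ {1, 3}

All possible rational roots: -11, -11/3, -1, -1/3, 1/3, 1, 11/3, 11

-11, -11/3, -1, -1/3, 1/3, 1, 11/3, 11


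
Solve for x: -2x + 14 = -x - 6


Starting with: -2x + 14 = -x - 6
Move all x terms to left: (-2 + 1)x = -6 - 14
Simplify: -x = -20
Divide both sides by -1: x = 20

x = 20


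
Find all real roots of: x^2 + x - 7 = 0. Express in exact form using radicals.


Using the quadratic formula: x = (-b ± sqrt(b^2 - 4ac)) / (2a)
Here a = 1, b = 1, c = -7
Discriminant = b^2 - 4ac = 1^2 - 4(1)(-7) = 1 + 28 = 29
Since discriminant = 29 > 0, there are two real roots.
x = (-1 ± sqrt(29)) / 2
Numerically: x ≈ 2.1926 or x ≈ -3.1926

x = (-1 + sqrt(29)) / 2 or x = (-1 - sqrt(29)) / 2


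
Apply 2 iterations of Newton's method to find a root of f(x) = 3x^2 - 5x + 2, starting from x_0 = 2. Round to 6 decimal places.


Newton's method: x_(n+1) = x_n - f(x_n)/f'(x_n)
f(x) = 3x^2 - 5x + 2
f'(x) = 6x - 5

Iteration 1:
  f(2.000000) = 4.000000
  f'(2.000000) = 7.000000
  x_1 = 2.000000 - (4.000000)/(7.000000) = 1.428571

Iteration 2:
  f(1.428571) = 0.979592
  f'(1.428571) = 3.571429
  x_2 = 1.428571 - (0.979592)/(3.571429) = 1.154286

x_2 = 1.154286


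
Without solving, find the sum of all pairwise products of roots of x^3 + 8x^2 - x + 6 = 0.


By Vieta's formulas for x^3 + bx^2 + cx + d = 0:
  r1 + r2 + r3 = -b/a = -8
  r1*r2 + r1*r3 + r2*r3 = c/a = -1
  r1*r2*r3 = -d/a = -6


Sum of pairwise products = -1


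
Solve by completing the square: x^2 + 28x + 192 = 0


Start: x^2 + 28x + 192 = 0
Move constant: x^2 + 28x = -192
Half of 28 is 14, squared is 196
Add 196 to both sides: x^2 + 28x + 196 = 4
(x + 14)^2 = 4
x + 14 = ±2
x = -14 + 2 = -12 or x = -14 - 2 = -16

x = -16, x = -12


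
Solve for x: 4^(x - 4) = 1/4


Express both sides with the same base.
1/4 = 4^(-1)
Since the bases match, equate exponents: x - 4 = -1
So x = -1 - (-4) = 3

x = 3


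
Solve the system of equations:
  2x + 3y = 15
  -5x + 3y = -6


Using Cramer's rule:
Determinant D = (2)(3) - (-5)(3) = 6 + 15 = 21
Dx = (15)(3) - (-6)(3) = 45 + 18 = 63
Dy = (2)(-6) - (-5)(15) = -12 + 75 = 63
x = Dx/D = 63/21 = 3
y = Dy/D = 63/21 = 3

x = 3, y = 3


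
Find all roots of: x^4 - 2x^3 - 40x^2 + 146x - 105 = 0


Let p(x) = x^4 - 2x^3 - 40x^2 + 146x - 105. By the rational root theorem (leading coefficient 1), any rational root is an integer divisor of 105: try ±1, ±2, ... in turn.
Test x = 1: value = 0 ✓, so (x - 1) is a factor.
Synthetic division by (x - 1): bring down 1; 1(1) - 2 = -1; (-1)(1) - 40 = -41; (-41)(1) + 146 = 105; 105(1) - 105 = 0 → quotient x^3 - x^2 - 41x + 105, remainder 0.
Continue with the quotient x^3 - x^2 - 41x + 105 (candidates must divide 105; re-test x = 1 first in case it repeats).
Test x = 1: value = 64 ≠ 0.
Test x = -1: value = 144 ≠ 0.
Test x = 3: value = 0 ✓, so (x - 3) is a factor.
Synthetic division by (x - 3): bring down 1; 1(3) - 1 = 2; 2(3) - 41 = -35; (-35)(3) + 105 = 0 → quotient x^2 + 2x - 35, remainder 0.
Solve the quadratic x^2 + 2x - 35 = 0: discriminant = 2^2 - 4(1)(-35) = 4 + 140 = 144.
sqrt(144) = 12, so x = (-2 ± 12)/2: x = 5 or x = -7.
Collecting all roots found:

x = -7, x = 1, x = 3, x = 5


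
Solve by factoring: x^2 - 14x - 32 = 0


We need two numbers that multiply to -32 and add to -14.
Those numbers are -16 and 2 (since (-16) * 2 = -32 and (-16) + 2 = -14).
So x^2 - 14x - 32 = (x - 16)(x + 2) = 0
Setting each factor to zero: x = 16 or x = -2

x = -2, x = 16


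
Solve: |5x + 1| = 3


An absolute value equation |expr| = 3 gives two cases:
Case 1: 5x + 1 = 3
  5x = 2, so x = 2/5
Case 2: 5x + 1 = -3
  5x = -4, so x = -4/5

x = -4/5, x = 2/5


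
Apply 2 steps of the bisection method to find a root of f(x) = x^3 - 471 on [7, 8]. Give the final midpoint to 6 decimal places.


f(x) = x^3 - 471
f(7) = -128 < 0
f(8) = 41 > 0

Step 1: midpoint = (7.000000 + 8.000000)/2 = 7.500000
  f(7.500000) = -49.125000
  f(mid) < 0, so root is in [7.500000, 8.000000]

Step 2: midpoint = (7.500000 + 8.000000)/2 = 7.750000
  f(7.750000) = -5.515625
  f(mid) < 0, so root is in [7.750000, 8.000000]

midpoint = 7.750000


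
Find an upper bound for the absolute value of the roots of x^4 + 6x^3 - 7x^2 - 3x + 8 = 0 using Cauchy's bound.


Cauchy's bound: all roots r satisfy |r| <= 1 + max(|a_i/a_n|) for i = 0,...,n-1
where a_n is the leading coefficient.

Coefficients: [1, 6, -7, -3, 8]
Leading coefficient a_n = 1
Ratios |a_i/a_n|: 6, 7, 3, 8
Maximum ratio: 8
Cauchy's bound: |r| <= 1 + 8 = 9

Upper bound = 9


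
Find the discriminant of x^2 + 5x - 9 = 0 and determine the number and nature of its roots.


For ax^2 + bx + c = 0, discriminant D = b^2 - 4ac
Here a = 1, b = 5, c = -9
D = (5)^2 - 4(1)(-9) = 25 + 36 = 61

D = 61 > 0 but not a perfect square
The equation has 2 distinct real irrational roots.

Discriminant = 61, 2 distinct real irrational roots


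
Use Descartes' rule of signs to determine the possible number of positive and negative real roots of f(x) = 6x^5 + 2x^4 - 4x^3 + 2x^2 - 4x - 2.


Descartes' rule of signs:

For positive roots, count sign changes in f(x) = 6x^5 + 2x^4 - 4x^3 + 2x^2 - 4x - 2:
Signs of coefficients: +, +, -, +, -, -
Number of sign changes: 3
Possible positive real roots: 3, 1

For negative roots, examine f(-x) = -6x^5 + 2x^4 + 4x^3 + 2x^2 + 4x - 2:
Signs of coefficients: -, +, +, +, +, -
Number of sign changes: 2
Possible negative real roots: 2, 0

Positive roots: 3 or 1; Negative roots: 2 or 0


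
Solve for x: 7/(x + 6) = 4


Multiply both sides by (x + 6): 7 = 4(x + 6)
Distribute: 7 = 4x + 24
4x = 7 - 24 = -17
x = -17/4

x = -17/4


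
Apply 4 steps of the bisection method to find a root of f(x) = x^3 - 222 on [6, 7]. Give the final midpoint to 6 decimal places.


f(x) = x^3 - 222
f(6) = -6 < 0
f(7) = 121 > 0

Step 1: midpoint = (6.000000 + 7.000000)/2 = 6.500000
  f(6.500000) = 52.625000
  f(mid) > 0, so root is in [6.000000, 6.500000]

Step 2: midpoint = (6.000000 + 6.500000)/2 = 6.250000
  f(6.250000) = 22.140625
  f(mid) > 0, so root is in [6.000000, 6.250000]

Step 3: midpoint = (6.000000 + 6.250000)/2 = 6.125000
  f(6.125000) = 7.783203
  f(mid) > 0, so root is in [6.000000, 6.125000]

Step 4: midpoint = (6.000000 + 6.125000)/2 = 6.062500
  f(6.062500) = 0.820557
  f(mid) > 0, so root is in [6.000000, 6.062500]

midpoint = 6.062500


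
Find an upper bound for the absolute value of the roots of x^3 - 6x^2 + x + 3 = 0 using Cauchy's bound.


Cauchy's bound: all roots r satisfy |r| <= 1 + max(|a_i/a_n|) for i = 0,...,n-1
where a_n is the leading coefficient.

Coefficients: [1, -6, 1, 3]
Leading coefficient a_n = 1
Ratios |a_i/a_n|: 6, 1, 3
Maximum ratio: 6
Cauchy's bound: |r| <= 1 + 6 = 7

Upper bound = 7


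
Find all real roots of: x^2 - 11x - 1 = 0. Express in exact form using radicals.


Using the quadratic formula: x = (-b ± sqrt(b^2 - 4ac)) / (2a)
Here a = 1, b = -11, c = -1
Discriminant = b^2 - 4ac = (-11)^2 - 4(1)(-1) = 121 + 4 = 125
Since discriminant = 125 > 0, there are two real roots.
x = (11 ± 5*sqrt(5)) / 2
Numerically: x ≈ 11.0902 or x ≈ -0.0902

x = (11 + 5*sqrt(5)) / 2 or x = (11 - 5*sqrt(5)) / 2


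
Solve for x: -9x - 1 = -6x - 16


Starting with: -9x - 1 = -6x - 16
Move all x terms to left: (-9 + 6)x = -16 + 1
Simplify: -3x = -15
Divide both sides by -3: x = 5

x = 5


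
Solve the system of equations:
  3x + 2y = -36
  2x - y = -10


Using Cramer's rule:
Determinant D = (3)(-1) - (2)(2) = -3 - 4 = -7
Dx = (-36)(-1) - (-10)(2) = 36 + 20 = 56
Dy = (3)(-10) - (2)(-36) = -30 + 72 = 42
x = Dx/D = 56/-7 = -8
y = Dy/D = 42/-7 = -6

x = -8, y = -6


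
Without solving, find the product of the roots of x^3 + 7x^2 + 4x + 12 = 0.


By Vieta's formulas for x^3 + bx^2 + cx + d = 0:
  r1 + r2 + r3 = -b/a = -7
  r1*r2 + r1*r3 + r2*r3 = c/a = 4
  r1*r2*r3 = -d/a = -12


Product = -12


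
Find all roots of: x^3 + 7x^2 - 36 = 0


Let p(x) = x^3 + 7x^2 - 36. By the rational root theorem (leading coefficient 1), any rational root is an integer divisor of 36: try ±1, ±2, ... in turn.
Test x = 1: value = -28 ≠ 0.
Test x = -1: value = -30 ≠ 0.
Test x = 2: value = 0 ✓, so (x - 2) is a factor.
Synthetic division by (x - 2): bring down 1; 1(2) + 7 = 9; 9(2) + 0 = 18; 18(2) - 36 = 0 → quotient x^2 + 9x + 18, remainder 0.
Solve the quadratic x^2 + 9x + 18 = 0: discriminant = 9^2 - 4(1)(18) = 81 - 72 = 9.
sqrt(9) = 3, so x = (-9 ± 3)/2: x = -3 or x = -6.
Collecting all roots found:

x = -6, x = -3, x = 2


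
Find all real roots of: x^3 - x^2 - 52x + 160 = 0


Let p(x) = x^3 - x^2 - 52x + 160. By the rational root theorem (leading coefficient 1), any rational root is an integer divisor of 160: try ±1, ±2, ... in turn.
Test x = 1: value = 108 ≠ 0.
Test x = -1: value = 210 ≠ 0.
Test x = 2: value = 60 ≠ 0.
Test x = -2: value = 252 ≠ 0.
Test x = 4: value = 0 ✓, so (x - 4) is a factor.
Synthetic division by (x - 4): bring down 1; 1(4) - 1 = 3; 3(4) - 52 = -40; (-40)(4) + 160 = 0 → quotient x^2 + 3x - 40, remainder 0.
Solve the quadratic x^2 + 3x - 40 = 0: discriminant = 3^2 - 4(1)(-40) = 9 + 160 = 169.
sqrt(169) = 13, so x = (-3 ± 13)/2: x = 5 or x = -8.

x = -8, x = 4, x = 5


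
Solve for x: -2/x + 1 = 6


Subtract 1 from both sides: -2/x = 5
Multiply both sides by x: -2 = 5 * x
Divide by 5: x = -2/5

x = -2/5


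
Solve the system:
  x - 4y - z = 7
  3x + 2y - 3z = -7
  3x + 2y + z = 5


Using Cramer's rule. Expand each determinant along the first row.
D  = 1*[2*1 - (-3)*2] - (-4)*[3*1 - (-3)*3] + (-1)*[3*2 - 2*3]
  = 1*(8) - (-4)*(12) + (-1)*(0) = 56
Dx = 7*[2*1 - (-3)*2] - (-4)*[(-7)*1 - (-3)*5] + (-1)*[(-7)*2 - 2*5]
  = 7*(8) - (-4)*(8) + (-1)*(-24) = 112
Dy = 1*[(-7)*1 - (-3)*5] - 7*[3*1 - (-3)*3] + (-1)*[3*5 - (-7)*3]
  = 1*(8) - 7*(12) + (-1)*(36) = -112
Dz = 1*[2*5 - (-7)*2] - (-4)*[3*5 - (-7)*3] + 7*[3*2 - 2*3]
  = 1*(24) - (-4)*(36) + 7*(0) = 168
x = Dx/D = 112/56 = 2, y = Dy/D = -112/56 = -2, z = Dz/D = 168/56 = 3
Check eq1: (1)(2) + (-4)(-2) + (-1)(3) = 7 = 7 ✓
Check eq2: (3)(2) + (2)(-2) + (-3)(3) = -7 = -7 ✓
Check eq3: (3)(2) + (2)(-2) + (1)(3) = 5 = 5 ✓

x = 2, y = -2, z = 3


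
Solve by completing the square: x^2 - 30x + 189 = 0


Start: x^2 - 30x + 189 = 0
Move constant: x^2 - 30x = -189
Half of -30 is -15, squared is 225
Add 225 to both sides: x^2 - 30x + 225 = 36
(x - 15)^2 = 36
x - 15 = ±6
x = 15 + 6 = 21 or x = 15 - 6 = 9

x = 9, x = 21


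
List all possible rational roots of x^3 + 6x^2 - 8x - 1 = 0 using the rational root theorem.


Rational root theorem: possible roots are ±p/q where:
  p divides the constant term (-1): p ∈ {1}
  q divides the leading coefficient (1): q ∈ {1}

All possible rational roots: -1, 1

-1, 1


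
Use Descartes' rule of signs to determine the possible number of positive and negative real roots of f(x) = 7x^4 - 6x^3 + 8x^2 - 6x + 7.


Descartes' rule of signs:

For positive roots, count sign changes in f(x) = 7x^4 - 6x^3 + 8x^2 - 6x + 7:
Signs of coefficients: +, -, +, -, +
Number of sign changes: 4
Possible positive real roots: 4, 2, 0

For negative roots, examine f(-x) = 7x^4 + 6x^3 + 8x^2 + 6x + 7:
Signs of coefficients: +, +, +, +, +
Number of sign changes: 0
Possible negative real roots: 0

Positive roots: 4 or 2 or 0; Negative roots: 0
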